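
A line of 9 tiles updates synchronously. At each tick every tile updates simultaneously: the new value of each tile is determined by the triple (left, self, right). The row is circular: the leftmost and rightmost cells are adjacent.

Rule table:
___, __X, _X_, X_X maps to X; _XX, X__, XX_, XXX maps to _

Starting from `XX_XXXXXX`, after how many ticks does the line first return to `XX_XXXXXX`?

__X______
XXX_XXXXX
___X_____
XXXX_XXXX
____X____
XXXXX_XXX
_____X___
XXXXXX_XX
______X__
XXXXXXX_X
_______X_
XXXXXXXX_
________X
_XXXXXXXX
X________
X_XXXXXXX
_X_______
XX_XXXXXX

18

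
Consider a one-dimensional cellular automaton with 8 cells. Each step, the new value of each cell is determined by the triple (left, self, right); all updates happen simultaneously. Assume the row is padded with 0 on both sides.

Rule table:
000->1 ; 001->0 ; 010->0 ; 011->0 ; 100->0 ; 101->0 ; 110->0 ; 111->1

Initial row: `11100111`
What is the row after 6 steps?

00011000

01000010
00011000
11000011
00011000  (repeats step 2; period 2)
step 6: 00011000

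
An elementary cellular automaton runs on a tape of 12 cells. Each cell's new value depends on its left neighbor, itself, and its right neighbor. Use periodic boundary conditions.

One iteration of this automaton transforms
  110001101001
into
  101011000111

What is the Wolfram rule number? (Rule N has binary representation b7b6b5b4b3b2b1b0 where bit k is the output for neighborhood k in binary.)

position 0: 111 → 1  (bit 7 = 1)
position 1: 110 → 0  (bit 6 = 0)
position 7: 101 → 0  (bit 5 = 0)
position 2: 100 → 1  (bit 4 = 1)
position 5: 011 → 1  (bit 3 = 1)
position 8: 010 → 0  (bit 2 = 0)
position 4: 001 → 1  (bit 1 = 1)
position 3: 000 → 0  (bit 0 = 0)
bits b7..b0 = 10011010 = 154

154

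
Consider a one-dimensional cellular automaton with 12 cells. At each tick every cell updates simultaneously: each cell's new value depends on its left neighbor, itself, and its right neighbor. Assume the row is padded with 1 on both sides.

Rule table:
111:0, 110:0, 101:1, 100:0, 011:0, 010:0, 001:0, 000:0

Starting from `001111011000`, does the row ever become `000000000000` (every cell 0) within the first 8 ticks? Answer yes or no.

tick 1: 000000100000
tick 2: 000000000000
all cells are 0 at tick 2

yes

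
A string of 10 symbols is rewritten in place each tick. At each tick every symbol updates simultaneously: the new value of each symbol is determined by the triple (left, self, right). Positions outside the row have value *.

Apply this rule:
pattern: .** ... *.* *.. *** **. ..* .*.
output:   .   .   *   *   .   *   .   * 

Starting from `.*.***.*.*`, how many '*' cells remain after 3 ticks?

***..****.
..**....**
*..**.....
count of *: 3

3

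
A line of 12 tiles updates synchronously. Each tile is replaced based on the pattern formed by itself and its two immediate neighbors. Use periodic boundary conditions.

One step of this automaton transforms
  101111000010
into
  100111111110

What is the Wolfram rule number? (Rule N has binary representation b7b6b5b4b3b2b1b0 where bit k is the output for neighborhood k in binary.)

position 3: 111 → 1  (bit 7 = 1)
position 5: 110 → 1  (bit 6 = 1)
position 1: 101 → 0  (bit 5 = 0)
position 6: 100 → 1  (bit 4 = 1)
position 2: 011 → 0  (bit 3 = 0)
position 0: 010 → 1  (bit 2 = 1)
position 9: 001 → 1  (bit 1 = 1)
position 7: 000 → 1  (bit 0 = 1)
bits b7..b0 = 11010111 = 215

215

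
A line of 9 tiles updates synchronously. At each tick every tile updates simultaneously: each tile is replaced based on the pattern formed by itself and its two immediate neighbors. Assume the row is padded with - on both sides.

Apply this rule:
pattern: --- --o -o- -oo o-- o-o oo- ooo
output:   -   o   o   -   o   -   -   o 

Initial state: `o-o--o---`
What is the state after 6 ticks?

-oo--o-oo

o-ooooo--
o--ooo-o-
ooo-o--oo
-o--ooo--
oooo-o-o-
-oo--o-oo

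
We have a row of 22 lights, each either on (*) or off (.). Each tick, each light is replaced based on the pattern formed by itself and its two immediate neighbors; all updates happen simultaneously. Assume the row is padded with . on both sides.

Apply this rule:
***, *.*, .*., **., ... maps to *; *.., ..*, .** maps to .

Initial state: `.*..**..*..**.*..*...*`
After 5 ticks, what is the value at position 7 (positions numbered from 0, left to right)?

.*...*..*...***..*.*.*
.*.*.*..*.*..**..*****
.*****..***...*...****
..****...**.*.*.*..***
*..***.*..*******...**
position 7 holds *

*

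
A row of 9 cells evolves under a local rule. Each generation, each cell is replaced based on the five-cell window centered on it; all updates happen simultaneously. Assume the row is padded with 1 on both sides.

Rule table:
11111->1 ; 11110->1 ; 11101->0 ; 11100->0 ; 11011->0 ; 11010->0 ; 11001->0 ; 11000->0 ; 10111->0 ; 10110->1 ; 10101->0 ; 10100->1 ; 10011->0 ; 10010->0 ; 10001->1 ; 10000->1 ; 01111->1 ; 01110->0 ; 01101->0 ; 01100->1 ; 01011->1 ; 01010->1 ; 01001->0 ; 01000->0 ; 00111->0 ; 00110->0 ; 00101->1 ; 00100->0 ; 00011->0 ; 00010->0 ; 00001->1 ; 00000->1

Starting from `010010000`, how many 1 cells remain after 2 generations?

3

010000110
010110000
count of 1: 3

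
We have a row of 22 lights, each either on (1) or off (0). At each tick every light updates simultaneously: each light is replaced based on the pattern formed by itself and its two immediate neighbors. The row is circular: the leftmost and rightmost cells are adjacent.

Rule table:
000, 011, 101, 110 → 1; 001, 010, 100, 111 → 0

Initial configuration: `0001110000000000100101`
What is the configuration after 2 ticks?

tick 1: 0101010111111110000010
tick 2: 0010101100000010111000

0010101100000010111000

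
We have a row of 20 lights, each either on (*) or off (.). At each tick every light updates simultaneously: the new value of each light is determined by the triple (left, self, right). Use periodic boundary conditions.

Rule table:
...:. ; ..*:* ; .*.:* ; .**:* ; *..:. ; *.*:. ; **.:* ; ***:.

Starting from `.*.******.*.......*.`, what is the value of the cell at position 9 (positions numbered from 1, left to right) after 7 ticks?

*

**.*....*.*......**.
**.*...**.*.....***.
**.*..***.*....**.*.
**.*.**.*.*...***.*.
**.*.**.*.*..**.*.*.
**.*.**.*.*.***.*.*.
**.*.**.*.*.*.*.*.*.
position 9 holds *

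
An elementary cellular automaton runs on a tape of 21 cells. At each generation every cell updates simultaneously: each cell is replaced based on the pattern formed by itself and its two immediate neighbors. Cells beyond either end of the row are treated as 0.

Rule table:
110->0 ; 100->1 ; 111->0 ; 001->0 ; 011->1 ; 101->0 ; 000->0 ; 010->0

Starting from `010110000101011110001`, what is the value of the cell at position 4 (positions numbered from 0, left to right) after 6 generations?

000101000000010001000
000000100000001000100
000000010000000100010
000000001000000010001
000000000100000001000
000000000010000000100
position 4 holds 0

0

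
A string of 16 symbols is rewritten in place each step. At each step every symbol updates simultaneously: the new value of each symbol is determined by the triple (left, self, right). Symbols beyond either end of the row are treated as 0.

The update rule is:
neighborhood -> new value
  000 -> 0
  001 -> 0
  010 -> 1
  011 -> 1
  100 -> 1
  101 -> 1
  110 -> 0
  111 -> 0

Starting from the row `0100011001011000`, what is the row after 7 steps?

0110010101110100
0101011111001110
0111110000101001
0100001000111101
0110001100100011
0101001010110010
0111101111101011

0111101111101011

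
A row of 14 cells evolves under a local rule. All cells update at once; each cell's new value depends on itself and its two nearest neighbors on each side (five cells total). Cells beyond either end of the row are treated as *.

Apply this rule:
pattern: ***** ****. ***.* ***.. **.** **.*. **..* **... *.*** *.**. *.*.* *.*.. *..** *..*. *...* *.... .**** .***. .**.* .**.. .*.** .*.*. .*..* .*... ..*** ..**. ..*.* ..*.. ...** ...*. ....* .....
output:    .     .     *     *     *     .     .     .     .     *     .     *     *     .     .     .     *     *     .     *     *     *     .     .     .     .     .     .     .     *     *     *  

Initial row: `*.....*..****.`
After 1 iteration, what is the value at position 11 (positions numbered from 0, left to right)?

*..***..*.*.**
position 11 holds .

.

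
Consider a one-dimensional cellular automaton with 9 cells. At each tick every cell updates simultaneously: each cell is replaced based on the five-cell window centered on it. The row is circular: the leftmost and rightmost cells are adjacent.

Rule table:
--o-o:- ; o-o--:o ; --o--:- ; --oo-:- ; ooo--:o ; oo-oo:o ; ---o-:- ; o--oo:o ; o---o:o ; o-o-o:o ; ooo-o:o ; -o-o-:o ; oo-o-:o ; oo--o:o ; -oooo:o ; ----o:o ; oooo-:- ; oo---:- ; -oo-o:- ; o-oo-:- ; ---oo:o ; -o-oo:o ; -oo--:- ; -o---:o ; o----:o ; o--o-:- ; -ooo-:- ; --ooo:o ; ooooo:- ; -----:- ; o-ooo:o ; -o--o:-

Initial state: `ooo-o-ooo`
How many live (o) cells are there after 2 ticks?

--oooooo-
oooo---o-
count of o: 5

5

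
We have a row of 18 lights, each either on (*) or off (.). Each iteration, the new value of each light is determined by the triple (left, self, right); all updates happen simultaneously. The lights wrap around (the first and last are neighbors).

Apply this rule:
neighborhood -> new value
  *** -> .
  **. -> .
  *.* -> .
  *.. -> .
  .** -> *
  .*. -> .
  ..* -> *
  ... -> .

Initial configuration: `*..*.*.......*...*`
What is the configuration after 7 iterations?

iteration 1: ..*.........*...**
iteration 2: .*.........*...**.
iteration 3: *.........*...**..
iteration 4: .........*...**..*
iteration 5: ........*...**..*.
iteration 6: .......*...**..*..
iteration 7: ......*...**..*...

......*...**..*...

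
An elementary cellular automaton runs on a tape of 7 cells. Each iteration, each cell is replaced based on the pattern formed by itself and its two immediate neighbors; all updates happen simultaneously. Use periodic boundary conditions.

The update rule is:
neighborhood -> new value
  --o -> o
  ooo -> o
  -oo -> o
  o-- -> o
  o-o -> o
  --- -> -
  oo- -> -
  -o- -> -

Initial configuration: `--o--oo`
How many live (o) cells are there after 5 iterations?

5

oo-ooo-
o-ooo-o
-ooo-oo
ooo-oo-
oo-oo-o
count of o: 5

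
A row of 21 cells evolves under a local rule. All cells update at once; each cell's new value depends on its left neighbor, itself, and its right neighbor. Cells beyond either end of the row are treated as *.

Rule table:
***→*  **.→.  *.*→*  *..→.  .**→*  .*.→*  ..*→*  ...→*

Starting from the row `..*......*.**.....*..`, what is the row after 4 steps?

.**.********..*****.*
**.********..*****.**
*.********..*****.***
.********..*****.****

.********..*****.****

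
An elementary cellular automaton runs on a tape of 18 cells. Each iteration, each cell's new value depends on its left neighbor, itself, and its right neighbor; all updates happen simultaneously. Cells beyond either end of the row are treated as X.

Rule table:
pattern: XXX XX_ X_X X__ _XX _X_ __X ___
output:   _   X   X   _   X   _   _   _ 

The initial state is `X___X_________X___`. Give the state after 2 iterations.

X_________________
X_________________

X_________________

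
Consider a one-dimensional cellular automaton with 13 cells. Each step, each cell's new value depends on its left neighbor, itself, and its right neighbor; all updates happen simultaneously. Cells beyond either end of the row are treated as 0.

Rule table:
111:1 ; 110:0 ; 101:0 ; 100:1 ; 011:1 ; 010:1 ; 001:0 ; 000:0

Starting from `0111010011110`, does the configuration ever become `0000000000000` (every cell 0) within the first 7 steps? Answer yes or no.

no

0110011011101
0101010011001
0101011010101
0101010010101
0101011010101  (repeats step 3; period 2)
step 7: 0101011010101
step 7 is 0101011010101, still not uniform 0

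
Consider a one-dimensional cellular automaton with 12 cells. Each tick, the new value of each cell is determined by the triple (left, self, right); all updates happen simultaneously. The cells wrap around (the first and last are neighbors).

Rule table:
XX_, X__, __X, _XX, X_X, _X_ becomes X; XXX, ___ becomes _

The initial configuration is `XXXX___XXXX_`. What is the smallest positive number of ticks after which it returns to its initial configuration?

14

X__XX_XX__XX
XXXXXXXXXXX_
X_________XX
XX_______XX_
XXX_____XXXX
__XX___XX___
_XXXX_XXXX__
XX__XXX__XX_
XXXXX_XXXXXX
____XXX_____
___XX_XX____
__XXXXXXX___
_XX_____XX__
XXXX___XXXX_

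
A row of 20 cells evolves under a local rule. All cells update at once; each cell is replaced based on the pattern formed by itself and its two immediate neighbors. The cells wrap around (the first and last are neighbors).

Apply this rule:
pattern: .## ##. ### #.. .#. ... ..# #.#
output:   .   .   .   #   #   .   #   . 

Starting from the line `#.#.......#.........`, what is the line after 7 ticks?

#.##.....###.......#
....#...#...#.....#.
...###.###.###...###
#.#...........#.#...
#.##.........##.##.#
....#.......#.......
...###.....###......

...###.....###......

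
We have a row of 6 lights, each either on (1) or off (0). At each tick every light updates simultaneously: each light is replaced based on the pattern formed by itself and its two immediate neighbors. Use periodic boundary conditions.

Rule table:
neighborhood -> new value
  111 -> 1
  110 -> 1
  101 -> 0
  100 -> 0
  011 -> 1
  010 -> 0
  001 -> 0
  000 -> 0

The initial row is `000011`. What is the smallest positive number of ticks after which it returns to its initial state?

000011

1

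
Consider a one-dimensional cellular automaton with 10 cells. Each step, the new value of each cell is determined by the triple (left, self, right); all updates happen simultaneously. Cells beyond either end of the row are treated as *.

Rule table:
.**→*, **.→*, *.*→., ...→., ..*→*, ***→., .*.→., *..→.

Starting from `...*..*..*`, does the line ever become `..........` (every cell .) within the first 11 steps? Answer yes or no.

..*..*..**
.*..*..**.
...*..***.
..*..**.*.
.*..***...
...**.*..*
..***...**
.**.*..**.
.**...***.
.**..**.*.
.**.***...
step 11 is .**.***..., still not uniform .

no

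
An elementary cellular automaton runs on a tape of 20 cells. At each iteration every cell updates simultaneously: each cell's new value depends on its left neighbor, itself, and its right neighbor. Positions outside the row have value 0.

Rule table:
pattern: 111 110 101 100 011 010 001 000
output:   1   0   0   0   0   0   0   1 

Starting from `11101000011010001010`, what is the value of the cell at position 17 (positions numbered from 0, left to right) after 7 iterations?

iteration 1: 01000011000000100000
iteration 2: 00011000011110001111
iteration 3: 11000011001100100110
iteration 4: 00011000000000000000
iteration 5: 11000011111111111111
iteration 6: 00011001111111111110
iteration 7: 11000000111111111100
position 17 holds 1

1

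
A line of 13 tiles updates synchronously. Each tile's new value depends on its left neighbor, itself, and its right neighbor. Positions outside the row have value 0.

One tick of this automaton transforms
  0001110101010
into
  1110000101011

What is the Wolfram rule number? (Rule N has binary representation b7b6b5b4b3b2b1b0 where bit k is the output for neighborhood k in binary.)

23

position 4: 111 → 0  (bit 7 = 0)
position 5: 110 → 0  (bit 6 = 0)
position 6: 101 → 0  (bit 5 = 0)
position 12: 100 → 1  (bit 4 = 1)
position 3: 011 → 0  (bit 3 = 0)
position 7: 010 → 1  (bit 2 = 1)
position 2: 001 → 1  (bit 1 = 1)
position 0: 000 → 1  (bit 0 = 1)
bits b7..b0 = 00010111 = 23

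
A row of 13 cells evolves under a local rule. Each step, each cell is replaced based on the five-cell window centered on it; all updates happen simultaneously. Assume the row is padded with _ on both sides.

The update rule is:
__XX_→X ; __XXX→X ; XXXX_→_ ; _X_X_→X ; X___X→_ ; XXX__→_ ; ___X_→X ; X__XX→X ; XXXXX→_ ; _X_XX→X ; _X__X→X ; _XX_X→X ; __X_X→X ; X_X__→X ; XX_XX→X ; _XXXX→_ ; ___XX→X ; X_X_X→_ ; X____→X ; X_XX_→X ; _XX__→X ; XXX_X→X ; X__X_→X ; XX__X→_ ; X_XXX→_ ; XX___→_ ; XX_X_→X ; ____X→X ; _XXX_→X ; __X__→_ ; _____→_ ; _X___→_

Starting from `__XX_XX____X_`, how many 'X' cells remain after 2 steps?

5

XXXXXXX_XXX__
X_____XX_X__X
count of X: 5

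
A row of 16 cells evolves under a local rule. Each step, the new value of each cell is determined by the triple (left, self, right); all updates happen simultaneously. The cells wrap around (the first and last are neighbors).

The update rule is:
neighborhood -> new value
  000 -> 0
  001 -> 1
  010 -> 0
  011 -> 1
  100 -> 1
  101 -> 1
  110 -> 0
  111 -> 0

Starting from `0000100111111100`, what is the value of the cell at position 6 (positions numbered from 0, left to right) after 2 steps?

0001011100000010
0010110010000101
position 6 holds 0

0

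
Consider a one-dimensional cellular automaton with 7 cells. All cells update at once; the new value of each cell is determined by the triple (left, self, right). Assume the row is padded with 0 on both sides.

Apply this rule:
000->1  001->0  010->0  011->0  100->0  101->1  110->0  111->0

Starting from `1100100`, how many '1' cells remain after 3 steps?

0000001
1111100
0000001
count of 1: 1

1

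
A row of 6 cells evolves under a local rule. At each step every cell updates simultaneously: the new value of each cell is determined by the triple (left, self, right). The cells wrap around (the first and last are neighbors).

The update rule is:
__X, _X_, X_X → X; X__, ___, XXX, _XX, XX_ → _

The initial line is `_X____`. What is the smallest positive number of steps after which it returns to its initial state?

step 1: XX____
step 2: _____X
step 3: ____XX
step 4: ___X__
step 5: __XX__
step 6: _X____

6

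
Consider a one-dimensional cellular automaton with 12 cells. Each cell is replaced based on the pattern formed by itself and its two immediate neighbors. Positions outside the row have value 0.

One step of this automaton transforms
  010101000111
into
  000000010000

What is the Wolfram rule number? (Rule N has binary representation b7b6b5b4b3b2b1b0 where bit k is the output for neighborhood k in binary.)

position 10: 111 → 0  (bit 7 = 0)
position 11: 110 → 0  (bit 6 = 0)
position 2: 101 → 0  (bit 5 = 0)
position 6: 100 → 0  (bit 4 = 0)
position 9: 011 → 0  (bit 3 = 0)
position 1: 010 → 0  (bit 2 = 0)
position 0: 001 → 0  (bit 1 = 0)
position 7: 000 → 1  (bit 0 = 1)
bits b7..b0 = 00000001 = 1

1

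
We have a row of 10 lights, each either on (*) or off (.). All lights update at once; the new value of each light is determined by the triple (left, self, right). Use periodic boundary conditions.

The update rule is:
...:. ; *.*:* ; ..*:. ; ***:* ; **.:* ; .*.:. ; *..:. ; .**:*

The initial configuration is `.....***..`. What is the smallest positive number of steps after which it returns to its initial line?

.....***..

1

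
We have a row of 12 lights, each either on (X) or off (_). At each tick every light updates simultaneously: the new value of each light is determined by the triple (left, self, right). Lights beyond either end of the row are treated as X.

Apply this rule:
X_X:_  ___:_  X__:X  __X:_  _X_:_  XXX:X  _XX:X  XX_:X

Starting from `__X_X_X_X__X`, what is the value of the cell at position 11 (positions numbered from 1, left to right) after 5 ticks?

X________X_X
XX_________X
XXX________X
XXXX_______X
XXXXX______X
position 11 holds _

_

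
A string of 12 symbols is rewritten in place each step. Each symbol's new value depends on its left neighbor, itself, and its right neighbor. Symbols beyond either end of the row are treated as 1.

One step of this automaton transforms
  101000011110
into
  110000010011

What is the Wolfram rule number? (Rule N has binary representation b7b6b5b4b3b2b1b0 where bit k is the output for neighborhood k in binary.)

position 8: 111 → 0  (bit 7 = 0)
position 0: 110 → 1  (bit 6 = 1)
position 1: 101 → 1  (bit 5 = 1)
position 3: 100 → 0  (bit 4 = 0)
position 7: 011 → 1  (bit 3 = 1)
position 2: 010 → 0  (bit 2 = 0)
position 6: 001 → 0  (bit 1 = 0)
position 4: 000 → 0  (bit 0 = 0)
bits b7..b0 = 01101000 = 104

104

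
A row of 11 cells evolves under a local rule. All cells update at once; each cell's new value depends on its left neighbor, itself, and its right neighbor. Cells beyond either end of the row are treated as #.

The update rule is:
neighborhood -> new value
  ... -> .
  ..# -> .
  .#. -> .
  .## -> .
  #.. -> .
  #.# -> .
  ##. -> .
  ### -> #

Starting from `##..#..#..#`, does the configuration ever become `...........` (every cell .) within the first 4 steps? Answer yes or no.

yes

#..........
...........
all cells are . at step 2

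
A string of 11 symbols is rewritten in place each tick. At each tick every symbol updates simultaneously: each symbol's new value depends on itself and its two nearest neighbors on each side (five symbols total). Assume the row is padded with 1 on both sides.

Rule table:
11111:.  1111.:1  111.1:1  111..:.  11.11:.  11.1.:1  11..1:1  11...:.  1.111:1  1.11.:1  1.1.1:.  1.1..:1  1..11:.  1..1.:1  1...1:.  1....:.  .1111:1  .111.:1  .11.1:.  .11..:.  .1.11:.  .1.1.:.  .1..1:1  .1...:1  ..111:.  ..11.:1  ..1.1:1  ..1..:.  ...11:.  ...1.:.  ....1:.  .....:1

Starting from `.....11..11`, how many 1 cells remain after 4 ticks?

tick 1: ..1..1.1..1
tick 2: 11.111.11..
tick 3: 11.111.1.1.
tick 4: 11.1111....
count of 1: 6

6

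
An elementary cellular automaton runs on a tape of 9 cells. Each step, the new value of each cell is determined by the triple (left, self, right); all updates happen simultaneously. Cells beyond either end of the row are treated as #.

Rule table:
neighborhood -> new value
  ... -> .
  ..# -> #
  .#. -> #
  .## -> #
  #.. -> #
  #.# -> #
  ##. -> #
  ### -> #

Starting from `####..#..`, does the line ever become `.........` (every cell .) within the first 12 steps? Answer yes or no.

step 1: #########
step 2: #########  (fixed point — unchanged through step 12)
step 12 is #########, still not uniform .

no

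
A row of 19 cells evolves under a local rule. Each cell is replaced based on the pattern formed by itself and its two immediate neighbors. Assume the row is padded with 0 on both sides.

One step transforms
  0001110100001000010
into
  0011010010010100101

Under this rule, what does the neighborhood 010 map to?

0

At position 7 the neighborhood is 010; the next row has 0 there.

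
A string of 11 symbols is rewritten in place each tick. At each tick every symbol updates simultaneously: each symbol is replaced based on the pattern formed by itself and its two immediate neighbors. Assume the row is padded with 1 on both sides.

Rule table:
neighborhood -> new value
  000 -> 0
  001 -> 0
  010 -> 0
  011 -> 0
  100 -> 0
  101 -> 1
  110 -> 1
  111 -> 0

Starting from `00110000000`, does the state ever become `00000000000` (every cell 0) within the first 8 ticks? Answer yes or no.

yes

tick 1: 00010000000
tick 2: 00000000000
all cells are 0 at tick 2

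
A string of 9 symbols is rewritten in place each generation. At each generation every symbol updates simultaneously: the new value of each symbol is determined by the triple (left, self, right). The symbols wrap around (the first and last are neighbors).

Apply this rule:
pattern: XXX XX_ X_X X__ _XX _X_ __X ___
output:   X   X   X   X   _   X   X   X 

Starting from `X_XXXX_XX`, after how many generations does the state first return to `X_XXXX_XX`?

9

XX_XXXX_X
XXX_XXXX_
_XXX_XXXX
X_XXX_XXX
XX_XXX_XX
XXX_XXX_X
XXXX_XXX_
_XXXX_XXX
X_XXXX_XX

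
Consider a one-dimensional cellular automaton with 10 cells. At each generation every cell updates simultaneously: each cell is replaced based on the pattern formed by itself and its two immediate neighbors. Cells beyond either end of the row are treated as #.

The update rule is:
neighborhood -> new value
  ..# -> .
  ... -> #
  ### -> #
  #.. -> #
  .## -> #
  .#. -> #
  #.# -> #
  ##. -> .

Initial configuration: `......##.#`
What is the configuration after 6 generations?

.#########

#####.#.##
####.#####
###.######
##.#######
#.########
.#########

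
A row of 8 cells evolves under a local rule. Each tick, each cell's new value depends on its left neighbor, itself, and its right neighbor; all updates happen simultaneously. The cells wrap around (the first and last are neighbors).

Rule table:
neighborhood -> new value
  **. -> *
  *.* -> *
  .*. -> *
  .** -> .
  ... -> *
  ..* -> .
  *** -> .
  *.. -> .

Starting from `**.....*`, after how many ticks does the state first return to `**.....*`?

32

.*.***..
.**..*.*
*.*..***
***.....
..*.***.
*.**..*.
**.*..**
.***....
...*.***
.*.**..*
***.*..*
..***...
*...*.**
*.*.**..
****.*..
...***..
**...*.*
.*.*.**.
.****.*.
....***.
***...*.
..*.*.**
..****.*
.....***
.***...*
*..*.*.*
*..****.
*.....**
*.***...
**..*.*.
.*..****
**.....*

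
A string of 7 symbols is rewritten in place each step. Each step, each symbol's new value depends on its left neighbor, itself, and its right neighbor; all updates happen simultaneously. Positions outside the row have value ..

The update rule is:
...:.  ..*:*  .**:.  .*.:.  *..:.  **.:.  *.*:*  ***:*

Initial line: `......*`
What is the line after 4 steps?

..*....

step 1: .....*.
step 2: ....*..
step 3: ...*...
step 4: ..*....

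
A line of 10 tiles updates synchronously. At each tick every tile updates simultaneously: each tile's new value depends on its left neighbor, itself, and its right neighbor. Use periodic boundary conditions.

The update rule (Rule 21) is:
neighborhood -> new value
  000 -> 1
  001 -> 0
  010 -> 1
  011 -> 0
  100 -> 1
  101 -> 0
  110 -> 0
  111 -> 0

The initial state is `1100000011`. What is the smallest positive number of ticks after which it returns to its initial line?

20

tick 1: 0011111000
tick 2: 1000000111
tick 3: 0111110000
tick 4: 0000001111
tick 5: 1111100000
tick 6: 0000011110
tick 7: 1111000001
tick 8: 0000111100
tick 9: 1110000011
tick 10: 0001111000
tick 11: 1100000111
tick 12: 0011110000
tick 13: 1000001111
tick 14: 0111100000
tick 15: 0000011111
tick 16: 1111000000
tick 17: 0000111110
tick 18: 1110000001
tick 19: 0001111100
tick 20: 1100000011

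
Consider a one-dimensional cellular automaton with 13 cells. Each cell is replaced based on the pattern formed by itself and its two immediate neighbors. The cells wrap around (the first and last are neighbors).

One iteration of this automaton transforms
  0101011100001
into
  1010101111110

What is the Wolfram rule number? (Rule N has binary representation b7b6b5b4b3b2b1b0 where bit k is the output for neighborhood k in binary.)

243

position 6: 111 → 1  (bit 7 = 1)
position 7: 110 → 1  (bit 6 = 1)
position 0: 101 → 1  (bit 5 = 1)
position 8: 100 → 1  (bit 4 = 1)
position 5: 011 → 0  (bit 3 = 0)
position 1: 010 → 0  (bit 2 = 0)
position 11: 001 → 1  (bit 1 = 1)
position 9: 000 → 1  (bit 0 = 1)
bits b7..b0 = 11110011 = 243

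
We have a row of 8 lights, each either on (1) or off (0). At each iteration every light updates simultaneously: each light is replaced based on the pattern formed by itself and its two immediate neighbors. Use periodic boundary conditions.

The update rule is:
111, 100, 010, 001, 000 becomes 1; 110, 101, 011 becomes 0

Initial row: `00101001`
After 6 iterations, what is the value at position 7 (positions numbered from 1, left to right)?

1

11101111
11000111
10111011
00010001
11111111
11111111
position 7 holds 1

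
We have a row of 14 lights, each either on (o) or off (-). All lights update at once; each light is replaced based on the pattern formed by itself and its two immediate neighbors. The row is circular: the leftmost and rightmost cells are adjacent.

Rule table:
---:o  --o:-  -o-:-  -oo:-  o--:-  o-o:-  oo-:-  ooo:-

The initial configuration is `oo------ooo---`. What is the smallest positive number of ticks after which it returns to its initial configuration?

tick 1: ---oooo-----o-
tick 2: oo------ooo---

2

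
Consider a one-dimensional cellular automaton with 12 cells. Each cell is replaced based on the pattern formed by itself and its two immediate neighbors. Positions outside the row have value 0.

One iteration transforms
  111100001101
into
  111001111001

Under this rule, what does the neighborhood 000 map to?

1

At position 5 the neighborhood is 000; the next row has 1 there.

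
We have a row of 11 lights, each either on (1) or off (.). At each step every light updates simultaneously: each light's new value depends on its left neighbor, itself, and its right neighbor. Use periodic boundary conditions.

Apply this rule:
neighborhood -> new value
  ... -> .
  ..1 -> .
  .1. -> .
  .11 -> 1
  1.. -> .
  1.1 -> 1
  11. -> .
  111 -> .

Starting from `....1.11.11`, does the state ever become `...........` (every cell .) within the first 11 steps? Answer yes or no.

.....11.11.
.....1.11..
......11...
......1....
...........
all cells are . at step 5

yes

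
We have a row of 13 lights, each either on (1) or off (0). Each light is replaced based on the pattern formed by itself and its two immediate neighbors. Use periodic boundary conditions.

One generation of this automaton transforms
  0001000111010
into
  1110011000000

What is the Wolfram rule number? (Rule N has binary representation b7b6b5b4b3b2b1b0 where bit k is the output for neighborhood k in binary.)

3

position 8: 111 → 0  (bit 7 = 0)
position 9: 110 → 0  (bit 6 = 0)
position 10: 101 → 0  (bit 5 = 0)
position 4: 100 → 0  (bit 4 = 0)
position 7: 011 → 0  (bit 3 = 0)
position 3: 010 → 0  (bit 2 = 0)
position 2: 001 → 1  (bit 1 = 1)
position 0: 000 → 1  (bit 0 = 1)
bits b7..b0 = 00000011 = 3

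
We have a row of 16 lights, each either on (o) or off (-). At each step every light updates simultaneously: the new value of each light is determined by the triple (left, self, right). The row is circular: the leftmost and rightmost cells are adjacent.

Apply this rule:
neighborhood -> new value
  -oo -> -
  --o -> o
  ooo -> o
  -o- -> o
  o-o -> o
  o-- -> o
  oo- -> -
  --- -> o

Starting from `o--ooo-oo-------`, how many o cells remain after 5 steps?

step 1: ooo-o-o--ooooooo
step 2: oo-oooooo-oooooo
step 3: o-o-oooo-o-ooooo
step 4: -ooo-oo-ooo-oooo
step 5: o-o-o--o-o-o-oo-
count of o: 8

8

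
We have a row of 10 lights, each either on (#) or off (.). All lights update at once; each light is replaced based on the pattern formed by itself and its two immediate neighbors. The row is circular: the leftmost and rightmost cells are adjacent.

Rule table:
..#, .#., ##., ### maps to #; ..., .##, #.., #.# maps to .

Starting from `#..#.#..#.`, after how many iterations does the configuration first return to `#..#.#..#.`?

2

#.##.#.##.
#..#.#..#.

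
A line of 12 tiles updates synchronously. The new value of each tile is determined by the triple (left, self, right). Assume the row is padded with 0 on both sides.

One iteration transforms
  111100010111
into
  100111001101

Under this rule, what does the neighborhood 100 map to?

1

At position 4 the neighborhood is 100; the next row has 1 there.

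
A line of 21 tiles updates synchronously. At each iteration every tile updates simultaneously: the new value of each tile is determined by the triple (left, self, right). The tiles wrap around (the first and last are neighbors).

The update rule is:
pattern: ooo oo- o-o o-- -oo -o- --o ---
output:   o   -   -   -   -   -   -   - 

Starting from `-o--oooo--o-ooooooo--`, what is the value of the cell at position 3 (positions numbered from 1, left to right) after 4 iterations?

-

-----oo------ooooo---
--------------ooo----
---------------o-----
---------------------
position 3 holds -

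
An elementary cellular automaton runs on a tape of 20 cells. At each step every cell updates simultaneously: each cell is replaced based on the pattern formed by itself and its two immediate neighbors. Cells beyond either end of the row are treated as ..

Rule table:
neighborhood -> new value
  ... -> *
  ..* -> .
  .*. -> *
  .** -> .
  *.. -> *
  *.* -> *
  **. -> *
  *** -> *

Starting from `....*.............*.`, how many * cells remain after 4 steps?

17

step 1: ***.*************.**
step 2: .***.*************.*
step 3: ..***.**************
step 4: *..***.*************
count of *: 17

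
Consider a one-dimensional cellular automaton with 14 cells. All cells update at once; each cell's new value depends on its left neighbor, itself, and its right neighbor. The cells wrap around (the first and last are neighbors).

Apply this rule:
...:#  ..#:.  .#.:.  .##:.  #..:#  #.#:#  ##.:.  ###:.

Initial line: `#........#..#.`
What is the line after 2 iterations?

#.......#..#..

.#######..#..#
#.......#..#..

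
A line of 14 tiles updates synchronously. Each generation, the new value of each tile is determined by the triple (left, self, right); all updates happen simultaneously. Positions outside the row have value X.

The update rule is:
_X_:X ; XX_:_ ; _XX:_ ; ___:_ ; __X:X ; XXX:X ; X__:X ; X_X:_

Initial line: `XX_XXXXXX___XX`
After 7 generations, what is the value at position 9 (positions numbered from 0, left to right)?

X___XXXX_X_X_X
_X_X_XX__X_X__
_X_X___XXX_XXX
_X_XX_X_X___XX
_X____X_XX_X_X
_XX__XX____X__
___XX__X__XXXX
position 9 holds _

_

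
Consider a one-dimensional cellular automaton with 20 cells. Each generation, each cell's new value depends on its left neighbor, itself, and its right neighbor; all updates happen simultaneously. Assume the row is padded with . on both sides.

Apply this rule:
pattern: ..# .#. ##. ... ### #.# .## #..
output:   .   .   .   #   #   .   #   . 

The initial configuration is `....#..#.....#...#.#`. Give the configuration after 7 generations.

###......###...#....
##..####.##..#...###
#...###..#.....#.##.
..#.##.....###...#..
#...#..###.##..#...#
..#....##..#.....#..
#...##.#.....###...#

#...##.#.....###...#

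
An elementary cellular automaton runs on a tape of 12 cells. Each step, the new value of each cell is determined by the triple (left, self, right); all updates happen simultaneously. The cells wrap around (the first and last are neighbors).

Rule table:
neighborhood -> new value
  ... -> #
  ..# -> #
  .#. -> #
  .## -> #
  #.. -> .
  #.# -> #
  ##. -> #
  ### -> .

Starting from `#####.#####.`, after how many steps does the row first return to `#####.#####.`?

9

#...###...##
#.###.#.###.
###.#####.##
..###...###.
###.#.###.#.
#.#####.####
###...###...
#.#.###.#.##
#####.#####.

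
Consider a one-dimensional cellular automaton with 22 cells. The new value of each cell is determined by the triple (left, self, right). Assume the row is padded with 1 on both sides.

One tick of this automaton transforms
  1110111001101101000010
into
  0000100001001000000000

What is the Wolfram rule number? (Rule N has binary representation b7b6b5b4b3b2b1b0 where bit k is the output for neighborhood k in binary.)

8

position 0: 111 → 0  (bit 7 = 0)
position 2: 110 → 0  (bit 6 = 0)
position 3: 101 → 0  (bit 5 = 0)
position 7: 100 → 0  (bit 4 = 0)
position 4: 011 → 1  (bit 3 = 1)
position 15: 010 → 0  (bit 2 = 0)
position 8: 001 → 0  (bit 1 = 0)
position 17: 000 → 0  (bit 0 = 0)
bits b7..b0 = 00001000 = 8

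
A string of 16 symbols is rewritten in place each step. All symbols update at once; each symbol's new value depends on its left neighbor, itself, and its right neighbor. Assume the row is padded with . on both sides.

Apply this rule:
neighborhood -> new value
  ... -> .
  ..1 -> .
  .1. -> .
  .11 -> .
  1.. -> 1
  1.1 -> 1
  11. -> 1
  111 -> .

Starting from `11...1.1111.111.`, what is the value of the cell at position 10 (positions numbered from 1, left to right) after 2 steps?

.

.11...1...11..11
..11...1...11..1
position 10 holds .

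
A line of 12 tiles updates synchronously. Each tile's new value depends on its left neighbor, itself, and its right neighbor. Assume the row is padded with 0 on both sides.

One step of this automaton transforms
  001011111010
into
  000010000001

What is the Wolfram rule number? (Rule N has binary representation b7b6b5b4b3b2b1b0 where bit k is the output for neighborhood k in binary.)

24

position 5: 111 → 0  (bit 7 = 0)
position 8: 110 → 0  (bit 6 = 0)
position 3: 101 → 0  (bit 5 = 0)
position 11: 100 → 1  (bit 4 = 1)
position 4: 011 → 1  (bit 3 = 1)
position 2: 010 → 0  (bit 2 = 0)
position 1: 001 → 0  (bit 1 = 0)
position 0: 000 → 0  (bit 0 = 0)
bits b7..b0 = 00011000 = 24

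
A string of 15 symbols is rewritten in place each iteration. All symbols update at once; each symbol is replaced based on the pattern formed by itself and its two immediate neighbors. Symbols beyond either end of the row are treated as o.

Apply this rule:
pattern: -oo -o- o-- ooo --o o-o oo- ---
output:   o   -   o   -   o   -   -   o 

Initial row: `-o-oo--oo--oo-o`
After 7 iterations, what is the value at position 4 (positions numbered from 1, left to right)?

---o-ooo-ooo--o
ooo--o---o--ooo
---oo-ooo-ooo--
oooo--o---o--oo
----oo-ooo-ooo-
ooooo--o---o---
-----oo-ooo-ooo
position 4 holds -

-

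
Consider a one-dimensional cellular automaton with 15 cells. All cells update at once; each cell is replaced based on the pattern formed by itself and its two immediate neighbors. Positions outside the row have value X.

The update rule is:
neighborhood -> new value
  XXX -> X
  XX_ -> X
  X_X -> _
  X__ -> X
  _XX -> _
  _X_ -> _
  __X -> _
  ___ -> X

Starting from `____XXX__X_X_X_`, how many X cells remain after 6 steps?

XXX__XXX_______
XXXX__XXXXXXXX_
XXXXX__XXXXXXX_
XXXXXX__XXXXXX_
XXXXXXX__XXXXX_
XXXXXXXX__XXXX_
count of X: 12

12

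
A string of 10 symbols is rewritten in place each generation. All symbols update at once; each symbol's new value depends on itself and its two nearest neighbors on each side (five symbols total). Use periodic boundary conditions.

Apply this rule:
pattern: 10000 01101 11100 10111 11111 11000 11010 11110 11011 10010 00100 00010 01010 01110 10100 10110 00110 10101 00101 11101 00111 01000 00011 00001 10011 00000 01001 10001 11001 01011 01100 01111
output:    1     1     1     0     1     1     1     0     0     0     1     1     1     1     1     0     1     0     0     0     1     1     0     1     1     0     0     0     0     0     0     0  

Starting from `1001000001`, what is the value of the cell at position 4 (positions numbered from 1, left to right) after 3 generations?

1

0001110101
1001101011
1011110001
position 4 holds 1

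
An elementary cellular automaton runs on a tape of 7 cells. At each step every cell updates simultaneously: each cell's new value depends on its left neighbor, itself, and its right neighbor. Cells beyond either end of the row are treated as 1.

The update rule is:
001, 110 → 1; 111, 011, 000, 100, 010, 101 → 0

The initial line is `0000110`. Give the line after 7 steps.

0010010

step 1: 0001010
step 2: 0010000
step 3: 0100001
step 4: 0000010
step 5: 0000100
step 6: 0001001
step 7: 0010010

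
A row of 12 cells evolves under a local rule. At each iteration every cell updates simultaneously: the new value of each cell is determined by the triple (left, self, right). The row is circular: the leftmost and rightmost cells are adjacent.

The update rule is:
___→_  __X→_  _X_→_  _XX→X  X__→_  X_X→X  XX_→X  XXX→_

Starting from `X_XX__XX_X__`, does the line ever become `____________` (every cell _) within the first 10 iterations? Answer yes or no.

iteration 1: _XXX__XXX___
iteration 2: _X_X__X_X___
iteration 3: __X____X____
iteration 4: ____________
all cells are _ at iteration 4

yes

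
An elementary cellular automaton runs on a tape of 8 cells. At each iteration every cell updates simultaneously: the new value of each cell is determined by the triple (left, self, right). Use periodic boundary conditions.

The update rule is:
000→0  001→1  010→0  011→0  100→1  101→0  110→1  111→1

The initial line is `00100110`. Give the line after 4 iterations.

01011011
00001001
10010110
01100010

01100010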